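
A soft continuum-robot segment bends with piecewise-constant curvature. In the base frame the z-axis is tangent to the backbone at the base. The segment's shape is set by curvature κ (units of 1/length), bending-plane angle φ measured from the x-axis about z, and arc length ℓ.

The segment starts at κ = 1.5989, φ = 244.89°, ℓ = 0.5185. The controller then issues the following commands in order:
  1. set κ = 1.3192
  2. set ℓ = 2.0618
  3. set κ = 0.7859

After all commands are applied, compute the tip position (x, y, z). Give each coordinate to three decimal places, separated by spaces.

-0.567 -1.209 1.271

initial: κ=1.5989, φ=244.89°, ℓ=0.5185
cmd 1: set κ=1.3192 → (κ,φ,ℓ)=(1.3192,244.89°,0.5185) → tip=(-0.0724,-0.1544,0.4790)
cmd 2: set ℓ=2.0618 → (κ,φ,ℓ)=(1.3192,244.89°,2.0618) → tip=(-0.6152,-1.3127,0.3102)
cmd 3: set κ=0.7859 → (κ,φ,ℓ)=(0.7859,244.89°,2.0618) → tip=(-0.5667,-1.2093,1.2709)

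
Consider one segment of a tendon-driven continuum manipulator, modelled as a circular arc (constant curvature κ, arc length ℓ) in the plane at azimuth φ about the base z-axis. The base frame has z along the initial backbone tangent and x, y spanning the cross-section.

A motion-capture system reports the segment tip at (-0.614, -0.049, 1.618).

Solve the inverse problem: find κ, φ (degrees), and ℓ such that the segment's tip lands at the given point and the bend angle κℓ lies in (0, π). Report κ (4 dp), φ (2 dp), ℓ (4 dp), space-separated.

0.4110 184.56 1.7701

ρ = √(x²+y²) = √(-0.614² + -0.049²) = 0.61595
φ = atan2(y, x) mod 360° = atan2(-0.049, -0.614) = 184.5628°
|p|² = ρ² + z² = 0.61595² + 1.618² = 2.99732
κ = 2ρ / |p|² = 2×0.61595 / 2.99732 = 0.41100
θ = 2·atan2(ρ, z) = 2·atan2(0.61595, 1.618) = 0.72749 rad
ℓ = θ/κ = 0.72749/0.41100 = 1.77005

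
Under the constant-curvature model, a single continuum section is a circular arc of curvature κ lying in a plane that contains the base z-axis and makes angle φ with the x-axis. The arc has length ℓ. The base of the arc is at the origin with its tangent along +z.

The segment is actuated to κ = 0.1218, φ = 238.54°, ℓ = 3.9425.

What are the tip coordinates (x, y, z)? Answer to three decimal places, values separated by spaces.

-0.485 -0.792 3.793

θ = κ·ℓ = 0.1218 × 3.9425 = 0.48020 rad
ρ = (1 − cos θ)/κ = (1 − 0.88690)/0.1218 = 0.92854
z = sin θ / κ = 0.46195/0.1218 = 3.79272
x = ρ cos φ = 0.92854 × cos(238.54°) = -0.48461
y = ρ sin φ = 0.92854 × sin(238.54°) = -0.79205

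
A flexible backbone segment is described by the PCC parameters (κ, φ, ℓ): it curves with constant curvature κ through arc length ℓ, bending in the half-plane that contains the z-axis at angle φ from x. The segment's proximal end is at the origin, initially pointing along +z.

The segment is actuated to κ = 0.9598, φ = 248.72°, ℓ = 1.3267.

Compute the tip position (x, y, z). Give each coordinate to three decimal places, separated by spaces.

-0.267 -0.686 0.996

θ = κ·ℓ = 0.9598 × 1.3267 = 1.27337 rad
ρ = (1 − cos θ)/κ = (1 − 0.29306)/0.9598 = 0.73655
z = sin θ / κ = 0.95609/0.9598 = 0.99614
x = ρ cos φ = 0.73655 × cos(248.72°) = -0.26731
y = ρ sin φ = 0.73655 × sin(248.72°) = -0.68633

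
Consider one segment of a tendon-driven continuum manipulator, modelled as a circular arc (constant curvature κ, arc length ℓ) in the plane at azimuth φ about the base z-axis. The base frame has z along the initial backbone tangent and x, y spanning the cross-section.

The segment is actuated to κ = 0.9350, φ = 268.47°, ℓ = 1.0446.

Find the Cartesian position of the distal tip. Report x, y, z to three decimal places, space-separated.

θ = κ·ℓ = 0.9350 × 1.0446 = 0.97670 rad
ρ = (1 − cos θ)/κ = (1 − 0.55976)/0.9350 = 0.47085
z = sin θ / κ = 0.82866/0.9350 = 0.88626
x = ρ cos φ = 0.47085 × cos(268.47°) = -0.01257
y = ρ sin φ = 0.47085 × sin(268.47°) = -0.47068

-0.013 -0.471 0.886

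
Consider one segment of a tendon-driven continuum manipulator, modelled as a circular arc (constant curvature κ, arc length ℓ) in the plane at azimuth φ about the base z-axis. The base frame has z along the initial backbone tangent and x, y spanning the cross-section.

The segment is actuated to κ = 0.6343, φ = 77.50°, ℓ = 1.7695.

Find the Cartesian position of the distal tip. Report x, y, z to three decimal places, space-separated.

θ = κ·ℓ = 0.6343 × 1.7695 = 1.12239 rad
ρ = (1 − cos θ)/κ = (1 − 0.43353)/0.6343 = 0.89307
z = sin θ / κ = 0.90114/0.6343 = 1.42069
x = ρ cos φ = 0.89307 × cos(77.50°) = 0.19330
y = ρ sin φ = 0.89307 × sin(77.50°) = 0.87190

0.193 0.872 1.421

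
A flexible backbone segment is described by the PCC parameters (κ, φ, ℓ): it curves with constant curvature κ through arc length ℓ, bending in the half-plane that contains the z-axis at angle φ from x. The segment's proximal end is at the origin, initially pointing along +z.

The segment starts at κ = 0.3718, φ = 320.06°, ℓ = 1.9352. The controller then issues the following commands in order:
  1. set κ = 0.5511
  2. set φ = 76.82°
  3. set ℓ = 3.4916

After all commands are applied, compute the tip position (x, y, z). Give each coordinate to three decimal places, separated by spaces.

0.557 2.378 1.702

initial: κ=0.3718, φ=320.06°, ℓ=1.9352
cmd 1: set κ=0.5511 → (κ,φ,ℓ)=(0.5511,320.06°,1.9352) → tip=(0.7190,-0.6020,1.5887)
cmd 2: set φ=76.82° → (κ,φ,ℓ)=(0.5511,76.82°,1.9352) → tip=(0.2138,0.9131,1.5887)
cmd 3: set ℓ=3.4916 → (κ,φ,ℓ)=(0.5511,76.82°,3.4916) → tip=(0.5569,2.3783,1.7024)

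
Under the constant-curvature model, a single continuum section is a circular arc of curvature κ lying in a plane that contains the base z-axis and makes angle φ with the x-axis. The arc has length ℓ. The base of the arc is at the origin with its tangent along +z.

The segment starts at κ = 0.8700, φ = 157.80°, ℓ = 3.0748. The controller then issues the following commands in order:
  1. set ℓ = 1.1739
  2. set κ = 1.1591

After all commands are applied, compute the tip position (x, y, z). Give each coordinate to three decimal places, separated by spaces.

-0.632 0.258 0.844

initial: κ=0.8700, φ=157.80°, ℓ=3.0748
cmd 1: set ℓ=1.1739 → (κ,φ,ℓ)=(0.8700,157.80°,1.1739) → tip=(-0.5084,0.2075,0.9802)
cmd 2: set κ=1.1591 → (κ,φ,ℓ)=(1.1591,157.80°,1.1739) → tip=(-0.6322,0.2580,0.8438)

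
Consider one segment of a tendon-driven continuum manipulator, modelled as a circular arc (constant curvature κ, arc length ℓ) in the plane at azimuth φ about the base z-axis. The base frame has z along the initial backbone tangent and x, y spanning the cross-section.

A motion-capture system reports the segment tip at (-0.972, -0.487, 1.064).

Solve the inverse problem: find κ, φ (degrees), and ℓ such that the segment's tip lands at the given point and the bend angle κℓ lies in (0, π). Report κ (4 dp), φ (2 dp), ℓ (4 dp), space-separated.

0.9396 206.61 1.6946

ρ = √(x²+y²) = √(-0.972² + -0.487²) = 1.08718
φ = atan2(y, x) mod 360° = atan2(-0.487, -0.972) = 206.6122°
|p|² = ρ² + z² = 1.08718² + 1.064² = 2.31405
κ = 2ρ / |p|² = 2×1.08718 / 2.31405 = 0.93963
θ = 2·atan2(ρ, z) = 2·atan2(1.08718, 1.064) = 1.59234 rad
ℓ = θ/κ = 1.59234/0.93963 = 1.69465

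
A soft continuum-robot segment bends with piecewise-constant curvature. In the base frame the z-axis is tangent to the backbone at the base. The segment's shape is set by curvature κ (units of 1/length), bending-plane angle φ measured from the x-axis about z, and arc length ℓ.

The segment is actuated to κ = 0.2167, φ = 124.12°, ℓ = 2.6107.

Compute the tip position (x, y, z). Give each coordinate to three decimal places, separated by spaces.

-0.403 0.595 2.474

θ = κ·ℓ = 0.2167 × 2.6107 = 0.56574 rad
ρ = (1 − cos θ)/κ = (1 − 0.84419)/0.2167 = 0.71900
z = sin θ / κ = 0.53604/0.2167 = 2.47365
x = ρ cos φ = 0.71900 × cos(124.12°) = -0.40331
y = ρ sin φ = 0.71900 × sin(124.12°) = 0.59523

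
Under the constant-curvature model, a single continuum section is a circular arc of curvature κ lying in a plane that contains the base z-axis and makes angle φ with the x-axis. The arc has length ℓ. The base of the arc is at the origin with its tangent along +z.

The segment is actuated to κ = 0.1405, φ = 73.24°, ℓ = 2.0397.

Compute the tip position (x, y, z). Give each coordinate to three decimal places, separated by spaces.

θ = κ·ℓ = 0.1405 × 2.0397 = 0.28658 rad
ρ = (1 − cos θ)/κ = (1 − 0.95922)/0.1405 = 0.29027
z = sin θ / κ = 0.28267/0.1405 = 2.01190
x = ρ cos φ = 0.29027 × cos(73.24°) = 0.08370
y = ρ sin φ = 0.29027 × sin(73.24°) = 0.27794

0.084 0.278 2.012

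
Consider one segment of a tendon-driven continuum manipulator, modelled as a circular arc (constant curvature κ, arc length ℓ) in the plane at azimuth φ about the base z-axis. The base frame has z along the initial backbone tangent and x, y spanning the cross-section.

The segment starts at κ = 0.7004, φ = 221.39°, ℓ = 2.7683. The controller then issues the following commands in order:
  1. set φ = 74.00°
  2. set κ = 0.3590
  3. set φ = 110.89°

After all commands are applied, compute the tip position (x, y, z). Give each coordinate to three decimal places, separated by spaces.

initial: κ=0.7004, φ=221.39°, ℓ=2.7683
cmd 1: set φ=74.00° → (κ,φ,ℓ)=(0.7004,74.00°,2.7683) → tip=(0.5352,1.8663,1.3321)
cmd 2: set κ=0.3590 → (κ,φ,ℓ)=(0.3590,74.00°,2.7683) → tip=(0.3490,1.2170,2.3346)
cmd 3: set φ=110.89° → (κ,φ,ℓ)=(0.3590,110.89°,2.7683) → tip=(-0.4514,1.1828,2.3346)

-0.451 1.183 2.335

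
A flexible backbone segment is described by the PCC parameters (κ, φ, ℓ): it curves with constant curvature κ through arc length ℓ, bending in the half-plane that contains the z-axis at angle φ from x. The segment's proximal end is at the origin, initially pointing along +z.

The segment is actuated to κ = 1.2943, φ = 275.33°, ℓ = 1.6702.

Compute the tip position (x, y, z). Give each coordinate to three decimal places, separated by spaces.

θ = κ·ℓ = 1.2943 × 1.6702 = 2.16174 rad
ρ = (1 − cos θ)/κ = (1 − -0.55714)/1.2943 = 1.20308
z = sin θ / κ = 0.83042/1.2943 = 0.64159
x = ρ cos φ = 1.20308 × cos(275.33°) = 0.11176
y = ρ sin φ = 1.20308 × sin(275.33°) = -1.19788

0.112 -1.198 0.642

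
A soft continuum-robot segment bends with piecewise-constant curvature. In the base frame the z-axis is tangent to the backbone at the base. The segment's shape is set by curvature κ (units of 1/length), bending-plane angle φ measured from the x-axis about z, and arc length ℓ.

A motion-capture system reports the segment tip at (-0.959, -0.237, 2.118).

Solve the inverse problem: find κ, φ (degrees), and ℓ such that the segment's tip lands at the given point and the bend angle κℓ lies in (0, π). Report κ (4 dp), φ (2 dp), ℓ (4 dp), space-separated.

0.3617 193.88 2.4129

ρ = √(x²+y²) = √(-0.959² + -0.237²) = 0.98785
φ = atan2(y, x) mod 360° = atan2(-0.237, -0.959) = 193.8815°
|p|² = ρ² + z² = 0.98785² + 2.118² = 5.46177
κ = 2ρ / |p|² = 2×0.98785 / 5.46177 = 0.36173
θ = 2·atan2(ρ, z) = 2·atan2(0.98785, 2.118) = 0.87283 rad
ℓ = θ/κ = 0.87283/0.36173 = 2.41291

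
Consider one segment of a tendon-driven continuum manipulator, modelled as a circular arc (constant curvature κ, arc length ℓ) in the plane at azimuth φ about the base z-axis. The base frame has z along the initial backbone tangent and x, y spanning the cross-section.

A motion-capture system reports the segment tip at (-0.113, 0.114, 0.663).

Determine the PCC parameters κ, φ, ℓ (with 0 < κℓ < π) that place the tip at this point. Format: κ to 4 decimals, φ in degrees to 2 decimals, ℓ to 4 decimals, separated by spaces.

0.6899 134.75 0.6886

ρ = √(x²+y²) = √(-0.113² + 0.114²) = 0.16051
φ = atan2(y, x) mod 360° = atan2(0.114, -0.113) = 134.7476°
|p|² = ρ² + z² = 0.16051² + 0.663² = 0.46533
κ = 2ρ / |p|² = 2×0.16051 / 0.46533 = 0.68989
θ = 2·atan2(ρ, z) = 2·atan2(0.16051, 0.663) = 0.47507 rad
ℓ = θ/κ = 0.47507/0.68989 = 0.68861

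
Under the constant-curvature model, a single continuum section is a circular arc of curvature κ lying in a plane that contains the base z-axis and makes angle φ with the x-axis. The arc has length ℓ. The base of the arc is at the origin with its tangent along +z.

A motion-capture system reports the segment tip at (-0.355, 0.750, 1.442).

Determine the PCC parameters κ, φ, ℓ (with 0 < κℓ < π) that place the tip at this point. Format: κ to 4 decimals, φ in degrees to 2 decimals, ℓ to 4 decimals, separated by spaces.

ρ = √(x²+y²) = √(-0.355² + 0.750²) = 0.82977
φ = atan2(y, x) mod 360° = atan2(0.750, -0.355) = 115.3298°
|p|² = ρ² + z² = 0.82977² + 1.442² = 2.76789
κ = 2ρ / |p|² = 2×0.82977 / 2.76789 = 0.59957
θ = 2·atan2(ρ, z) = 2·atan2(0.82977, 1.442) = 1.04432 rad
ℓ = θ/κ = 1.04432/0.59957 = 1.74177

0.5996 115.33 1.7418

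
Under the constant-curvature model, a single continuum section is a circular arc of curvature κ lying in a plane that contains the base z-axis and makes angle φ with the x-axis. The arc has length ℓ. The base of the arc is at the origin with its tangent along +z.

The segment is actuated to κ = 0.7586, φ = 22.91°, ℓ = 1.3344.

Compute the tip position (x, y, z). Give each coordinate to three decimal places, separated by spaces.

0.571 0.241 1.118

θ = κ·ℓ = 0.7586 × 1.3344 = 1.01228 rad
ρ = (1 − cos θ)/κ = (1 − 0.52993)/0.7586 = 0.61965
z = sin θ / κ = 0.84804/0.7586 = 1.11790
x = ρ cos φ = 0.61965 × cos(22.91°) = 0.57077
y = ρ sin φ = 0.61965 × sin(22.91°) = 0.24122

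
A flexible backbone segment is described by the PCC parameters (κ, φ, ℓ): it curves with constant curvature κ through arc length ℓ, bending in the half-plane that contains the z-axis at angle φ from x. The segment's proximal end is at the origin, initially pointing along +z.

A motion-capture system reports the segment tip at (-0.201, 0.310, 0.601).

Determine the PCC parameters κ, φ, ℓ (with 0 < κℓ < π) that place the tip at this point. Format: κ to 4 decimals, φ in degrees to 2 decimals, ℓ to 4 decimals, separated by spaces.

1.4847 122.96 0.7425

ρ = √(x²+y²) = √(-0.201² + 0.310²) = 0.36946
φ = atan2(y, x) mod 360° = atan2(0.310, -0.201) = 122.9589°
|p|² = ρ² + z² = 0.36946² + 0.601² = 0.49770
κ = 2ρ / |p|² = 2×0.36946 / 0.49770 = 1.48467
θ = 2·atan2(ρ, z) = 2·atan2(0.36946, 0.601) = 1.10238 rad
ℓ = θ/κ = 1.10238/1.48467 = 0.74251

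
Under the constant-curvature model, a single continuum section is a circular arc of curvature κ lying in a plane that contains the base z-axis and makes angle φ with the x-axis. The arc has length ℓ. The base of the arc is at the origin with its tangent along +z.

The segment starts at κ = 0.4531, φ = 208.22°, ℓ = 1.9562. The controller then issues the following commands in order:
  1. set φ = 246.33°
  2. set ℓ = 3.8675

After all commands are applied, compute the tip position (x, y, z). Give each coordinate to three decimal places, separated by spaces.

-1.046 -2.386 2.171

initial: κ=0.4531, φ=208.22°, ℓ=1.9562
cmd 1: set φ=246.33° → (κ,φ,ℓ)=(0.4531,246.33°,1.9562) → tip=(-0.3259,-0.7434,1.7099)
cmd 2: set ℓ=3.8675 → (κ,φ,ℓ)=(0.4531,246.33°,3.8675) → tip=(-1.0460,-2.3863,2.1707)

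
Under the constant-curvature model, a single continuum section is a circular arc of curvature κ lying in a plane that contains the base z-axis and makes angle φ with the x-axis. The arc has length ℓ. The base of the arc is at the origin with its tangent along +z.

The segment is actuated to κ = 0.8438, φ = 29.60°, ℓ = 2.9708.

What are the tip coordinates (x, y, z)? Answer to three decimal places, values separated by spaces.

θ = κ·ℓ = 0.8438 × 2.9708 = 2.50676 rad
ρ = (1 − cos θ)/κ = (1 − -0.80517)/0.8438 = 2.13934
z = sin θ / κ = 0.59304/0.8438 = 0.70282
x = ρ cos φ = 2.13934 × cos(29.60°) = 1.86014
y = ρ sin φ = 2.13934 × sin(29.60°) = 1.05671

1.860 1.057 0.703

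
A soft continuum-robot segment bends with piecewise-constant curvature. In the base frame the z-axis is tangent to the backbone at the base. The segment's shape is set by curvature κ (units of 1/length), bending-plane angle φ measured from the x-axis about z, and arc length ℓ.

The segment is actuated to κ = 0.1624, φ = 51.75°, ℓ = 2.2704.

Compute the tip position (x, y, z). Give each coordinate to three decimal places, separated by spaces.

θ = κ·ℓ = 0.1624 × 2.2704 = 0.36871 rad
ρ = (1 − cos θ)/κ = (1 − 0.93279)/0.1624 = 0.41384
z = sin θ / κ = 0.36042/0.1624 = 2.21931
x = ρ cos φ = 0.41384 × cos(51.75°) = 0.25621
y = ρ sin φ = 0.41384 × sin(51.75°) = 0.32500

0.256 0.325 2.219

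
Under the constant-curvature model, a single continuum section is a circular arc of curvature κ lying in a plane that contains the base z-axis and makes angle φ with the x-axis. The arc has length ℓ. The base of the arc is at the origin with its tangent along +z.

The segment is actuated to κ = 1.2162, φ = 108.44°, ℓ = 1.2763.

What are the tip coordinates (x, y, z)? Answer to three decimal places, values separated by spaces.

θ = κ·ℓ = 1.2162 × 1.2763 = 1.55224 rad
ρ = (1 − cos θ)/κ = (1 − 0.01856)/1.2162 = 0.80697
z = sin θ / κ = 0.99983/1.2162 = 0.82209
x = ρ cos φ = 0.80697 × cos(108.44°) = -0.25525
y = ρ sin φ = 0.80697 × sin(108.44°) = 0.76554

-0.255 0.766 0.822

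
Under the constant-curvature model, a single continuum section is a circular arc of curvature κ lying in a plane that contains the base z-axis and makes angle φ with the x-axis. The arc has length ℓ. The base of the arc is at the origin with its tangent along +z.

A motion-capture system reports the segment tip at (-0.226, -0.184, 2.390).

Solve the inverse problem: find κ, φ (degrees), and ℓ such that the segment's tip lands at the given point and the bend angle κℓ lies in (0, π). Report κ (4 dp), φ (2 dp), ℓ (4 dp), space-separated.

0.1005 219.15 2.4136

ρ = √(x²+y²) = √(-0.226² + -0.184²) = 0.29143
φ = atan2(y, x) mod 360° = atan2(-0.184, -0.226) = 219.1511°
|p|² = ρ² + z² = 0.29143² + 2.390² = 5.79703
κ = 2ρ / |p|² = 2×0.29143 / 5.79703 = 0.10054
θ = 2·atan2(ρ, z) = 2·atan2(0.29143, 2.390) = 0.24268 rad
ℓ = θ/κ = 0.24268/0.10054 = 2.41362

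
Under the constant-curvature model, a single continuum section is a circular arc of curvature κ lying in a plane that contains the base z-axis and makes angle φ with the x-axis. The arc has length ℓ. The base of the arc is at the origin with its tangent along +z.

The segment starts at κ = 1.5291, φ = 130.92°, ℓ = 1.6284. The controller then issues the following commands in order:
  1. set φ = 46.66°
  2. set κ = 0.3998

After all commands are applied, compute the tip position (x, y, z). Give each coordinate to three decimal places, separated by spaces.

initial: κ=1.5291, φ=130.92°, ℓ=1.6284
cmd 1: set φ=46.66° → (κ,φ,ℓ)=(1.5291,46.66°,1.6284) → tip=(0.8057,0.8538,0.3966)
cmd 2: set κ=0.3998 → (κ,φ,ℓ)=(0.3998,46.66°,1.6284) → tip=(0.3511,0.3721,1.5158)

0.351 0.372 1.516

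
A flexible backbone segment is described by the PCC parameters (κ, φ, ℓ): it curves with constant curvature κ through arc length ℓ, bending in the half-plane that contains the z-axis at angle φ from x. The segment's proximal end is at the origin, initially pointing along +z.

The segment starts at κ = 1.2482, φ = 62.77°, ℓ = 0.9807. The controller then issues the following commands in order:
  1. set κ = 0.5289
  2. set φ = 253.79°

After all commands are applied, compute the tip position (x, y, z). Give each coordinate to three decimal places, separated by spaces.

initial: κ=1.2482, φ=62.77°, ℓ=0.9807
cmd 1: set κ=0.5289 → (κ,φ,ℓ)=(0.5289,62.77°,0.9807) → tip=(0.1138,0.2211,0.9373)
cmd 2: set φ=253.79° → (κ,φ,ℓ)=(0.5289,253.79°,0.9807) → tip=(-0.0694,-0.2388,0.9373)

-0.069 -0.239 0.937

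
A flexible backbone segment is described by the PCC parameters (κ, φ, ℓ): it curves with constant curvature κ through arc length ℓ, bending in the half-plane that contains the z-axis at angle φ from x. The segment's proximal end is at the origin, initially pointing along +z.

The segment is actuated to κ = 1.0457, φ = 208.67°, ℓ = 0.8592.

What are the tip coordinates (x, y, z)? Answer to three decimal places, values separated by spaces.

θ = κ·ℓ = 1.0457 × 0.8592 = 0.89847 rad
ρ = (1 − cos θ)/κ = (1 − 0.62281)/1.0457 = 0.36070
z = sin θ / κ = 0.78237/1.0457 = 0.74818
x = ρ cos φ = 0.36070 × cos(208.67°) = -0.31648
y = ρ sin φ = 0.36070 × sin(208.67°) = -0.17305

-0.316 -0.173 0.748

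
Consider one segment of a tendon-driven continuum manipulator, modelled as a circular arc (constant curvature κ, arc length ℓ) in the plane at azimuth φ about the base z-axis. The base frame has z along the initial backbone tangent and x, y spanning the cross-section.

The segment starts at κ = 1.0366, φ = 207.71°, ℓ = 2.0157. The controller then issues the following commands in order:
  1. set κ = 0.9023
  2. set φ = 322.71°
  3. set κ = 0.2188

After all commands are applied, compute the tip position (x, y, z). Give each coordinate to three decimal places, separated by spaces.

0.348 -0.265 1.951

initial: κ=1.0366, φ=207.71°, ℓ=2.0157
cmd 1: set κ=0.9023 → (κ,φ,ℓ)=(0.9023,207.71°,2.0157) → tip=(-1.2220,-0.6418,1.0744)
cmd 2: set φ=322.71° → (κ,φ,ℓ)=(0.9023,322.71°,2.0157) → tip=(1.0981,-0.8362,1.0744)
cmd 3: set κ=0.2188 → (κ,φ,ℓ)=(0.2188,322.71°,2.0157) → tip=(0.3479,-0.2650,1.9510)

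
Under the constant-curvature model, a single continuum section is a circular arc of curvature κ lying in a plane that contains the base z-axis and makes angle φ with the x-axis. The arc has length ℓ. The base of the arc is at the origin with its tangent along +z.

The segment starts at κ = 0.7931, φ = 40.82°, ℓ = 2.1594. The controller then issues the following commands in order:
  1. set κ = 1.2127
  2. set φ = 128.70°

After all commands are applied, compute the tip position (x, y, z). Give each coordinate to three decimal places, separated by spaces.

-0.962 1.201 0.412

initial: κ=0.7931, φ=40.82°, ℓ=2.1594
cmd 1: set κ=1.2127 → (κ,φ,ℓ)=(1.2127,40.82°,2.1594) → tip=(1.1647,1.0060,0.4118)
cmd 2: set φ=128.70° → (κ,φ,ℓ)=(1.2127,128.70°,2.1594) → tip=(-0.9623,1.2011,0.4118)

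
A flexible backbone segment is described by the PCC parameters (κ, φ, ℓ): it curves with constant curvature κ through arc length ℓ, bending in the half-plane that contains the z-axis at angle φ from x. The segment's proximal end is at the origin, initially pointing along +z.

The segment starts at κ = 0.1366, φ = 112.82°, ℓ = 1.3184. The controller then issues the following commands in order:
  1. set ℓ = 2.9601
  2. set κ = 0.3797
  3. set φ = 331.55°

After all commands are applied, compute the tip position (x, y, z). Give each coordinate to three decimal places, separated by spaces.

1.315 -0.712 2.375

initial: κ=0.1366, φ=112.82°, ℓ=1.3184
cmd 1: set ℓ=2.9601 → (κ,φ,ℓ)=(0.1366,112.82°,2.9601) → tip=(-0.2290,0.5441,2.8801)
cmd 2: set κ=0.3797 → (κ,φ,ℓ)=(0.3797,112.82°,2.9601) → tip=(-0.5800,1.3785,2.3751)
cmd 3: set φ=331.55° → (κ,φ,ℓ)=(0.3797,331.55°,2.9601) → tip=(1.3150,-0.7125,2.3751)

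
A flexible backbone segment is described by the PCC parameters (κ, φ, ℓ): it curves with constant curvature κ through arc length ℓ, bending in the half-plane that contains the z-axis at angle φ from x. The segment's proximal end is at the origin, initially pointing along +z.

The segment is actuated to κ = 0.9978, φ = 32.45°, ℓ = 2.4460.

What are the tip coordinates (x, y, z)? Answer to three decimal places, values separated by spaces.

1.492 0.949 0.646

θ = κ·ℓ = 0.9978 × 2.4460 = 2.44062 rad
ρ = (1 − cos θ)/κ = (1 − -0.76421)/0.9978 = 1.76810
z = sin θ / κ = 0.64496/0.9978 = 0.64638
x = ρ cos φ = 1.76810 × cos(32.45°) = 1.49203
y = ρ sin φ = 1.76810 × sin(32.45°) = 0.94870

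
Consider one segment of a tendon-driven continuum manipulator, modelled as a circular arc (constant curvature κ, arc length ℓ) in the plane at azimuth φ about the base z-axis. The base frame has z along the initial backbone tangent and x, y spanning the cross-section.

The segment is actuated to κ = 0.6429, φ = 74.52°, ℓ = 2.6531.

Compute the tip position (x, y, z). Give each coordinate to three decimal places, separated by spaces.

0.471 1.701 1.541

θ = κ·ℓ = 0.6429 × 2.6531 = 1.70568 rad
ρ = (1 − cos θ)/κ = (1 − -0.13447)/0.6429 = 1.76462
z = sin θ / κ = 0.99092/0.6429 = 1.54132
x = ρ cos φ = 1.76462 × cos(74.52°) = 0.47098
y = ρ sin φ = 1.76462 × sin(74.52°) = 1.70060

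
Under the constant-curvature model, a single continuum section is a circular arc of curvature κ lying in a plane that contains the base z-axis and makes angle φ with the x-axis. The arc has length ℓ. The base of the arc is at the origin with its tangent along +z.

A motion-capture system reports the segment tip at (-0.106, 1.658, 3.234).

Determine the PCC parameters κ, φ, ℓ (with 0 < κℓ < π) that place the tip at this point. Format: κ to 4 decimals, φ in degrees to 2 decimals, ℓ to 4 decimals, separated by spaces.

0.2514 93.66 3.7759

ρ = √(x²+y²) = √(-0.106² + 1.658²) = 1.66138
φ = atan2(y, x) mod 360° = atan2(1.658, -0.106) = 93.6581°
|p|² = ρ² + z² = 1.66138² + 3.234² = 13.21896
κ = 2ρ / |p|² = 2×1.66138 / 13.21896 = 0.25136
θ = 2·atan2(ρ, z) = 2·atan2(1.66138, 3.234) = 0.94913 rad
ℓ = θ/κ = 0.94913/0.25136 = 3.77593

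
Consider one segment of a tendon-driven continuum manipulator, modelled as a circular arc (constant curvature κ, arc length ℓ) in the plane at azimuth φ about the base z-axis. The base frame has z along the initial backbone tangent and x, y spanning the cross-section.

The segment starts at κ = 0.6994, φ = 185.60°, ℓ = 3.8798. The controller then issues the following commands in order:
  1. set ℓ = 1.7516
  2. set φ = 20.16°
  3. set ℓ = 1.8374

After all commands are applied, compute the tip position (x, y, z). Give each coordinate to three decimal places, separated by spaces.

0.964 0.354 1.372

initial: κ=0.6994, φ=185.60°, ℓ=3.8798
cmd 1: set ℓ=1.7516 → (κ,φ,ℓ)=(0.6994,185.60°,1.7516) → tip=(-0.9408,-0.0922,1.3452)
cmd 2: set φ=20.16° → (κ,φ,ℓ)=(0.6994,20.16°,1.7516) → tip=(0.8874,0.3258,1.3452)
cmd 3: set ℓ=1.8374 → (κ,φ,ℓ)=(0.6994,20.16°,1.8374) → tip=(0.9639,0.3539,1.3718)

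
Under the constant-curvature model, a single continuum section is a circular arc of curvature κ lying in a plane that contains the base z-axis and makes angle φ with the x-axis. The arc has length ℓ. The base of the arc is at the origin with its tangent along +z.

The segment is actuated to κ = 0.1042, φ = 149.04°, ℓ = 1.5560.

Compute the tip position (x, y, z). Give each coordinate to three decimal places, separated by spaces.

θ = κ·ℓ = 0.1042 × 1.5560 = 0.16214 rad
ρ = (1 − cos θ)/κ = (1 − 0.98688)/0.1042 = 0.12587
z = sin θ / κ = 0.16143/0.1042 = 1.54919
x = ρ cos φ = 0.12587 × cos(149.04°) = -0.10793
y = ρ sin φ = 0.12587 × sin(149.04°) = 0.06475

-0.108 0.065 1.549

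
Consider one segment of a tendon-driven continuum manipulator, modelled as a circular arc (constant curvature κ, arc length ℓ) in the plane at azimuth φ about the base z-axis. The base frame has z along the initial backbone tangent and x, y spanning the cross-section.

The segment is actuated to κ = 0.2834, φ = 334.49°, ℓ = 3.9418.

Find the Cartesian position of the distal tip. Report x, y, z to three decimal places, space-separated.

1.789 -0.854 3.172

θ = κ·ℓ = 0.2834 × 3.9418 = 1.11711 rad
ρ = (1 − cos θ)/κ = (1 − 0.43829)/0.2834 = 1.98206
z = sin θ / κ = 0.89884/0.2834 = 3.17162
x = ρ cos φ = 1.98206 × cos(334.49°) = 1.78883
y = ρ sin φ = 1.98206 × sin(334.49°) = -0.85361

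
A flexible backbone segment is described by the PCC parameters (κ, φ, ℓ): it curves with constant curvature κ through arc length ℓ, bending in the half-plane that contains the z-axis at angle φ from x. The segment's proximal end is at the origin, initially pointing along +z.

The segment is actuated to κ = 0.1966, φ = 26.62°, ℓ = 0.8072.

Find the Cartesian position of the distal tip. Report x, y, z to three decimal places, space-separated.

θ = κ·ℓ = 0.1966 × 0.8072 = 0.15870 rad
ρ = (1 − cos θ)/κ = (1 − 0.98743)/0.1966 = 0.06392
z = sin θ / κ = 0.15803/0.1966 = 0.80382
x = ρ cos φ = 0.06392 × cos(26.62°) = 0.05714
y = ρ sin φ = 0.06392 × sin(26.62°) = 0.02864

0.057 0.029 0.804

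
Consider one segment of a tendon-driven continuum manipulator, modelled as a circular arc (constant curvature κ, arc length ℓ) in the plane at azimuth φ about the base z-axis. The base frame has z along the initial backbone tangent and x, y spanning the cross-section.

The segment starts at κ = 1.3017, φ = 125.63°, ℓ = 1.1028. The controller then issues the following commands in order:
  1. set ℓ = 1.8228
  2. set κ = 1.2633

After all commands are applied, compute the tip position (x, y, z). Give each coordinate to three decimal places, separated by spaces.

initial: κ=1.3017, φ=125.63°, ℓ=1.1028
cmd 1: set ℓ=1.8228 → (κ,φ,ℓ)=(1.3017,125.63°,1.8228) → tip=(-0.7692,1.0732,0.5342)
cmd 2: set κ=1.2633 → (κ,φ,ℓ)=(1.2633,125.63°,1.8228) → tip=(-0.7693,1.0734,0.5888)

-0.769 1.073 0.589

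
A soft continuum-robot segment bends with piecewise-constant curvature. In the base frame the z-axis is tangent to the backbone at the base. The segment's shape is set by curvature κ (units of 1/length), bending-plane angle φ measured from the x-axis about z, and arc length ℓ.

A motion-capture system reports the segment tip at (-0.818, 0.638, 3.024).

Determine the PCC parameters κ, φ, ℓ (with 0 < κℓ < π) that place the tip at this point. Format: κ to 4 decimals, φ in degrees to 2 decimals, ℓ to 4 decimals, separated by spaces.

0.2030 142.05 3.2559

ρ = √(x²+y²) = √(-0.818² + 0.638²) = 1.03739
φ = atan2(y, x) mod 360° = atan2(0.638, -0.818) = 142.0475°
|p|² = ρ² + z² = 1.03739² + 3.024² = 10.22074
κ = 2ρ / |p|² = 2×1.03739 / 10.22074 = 0.20300
θ = 2·atan2(ρ, z) = 2·atan2(1.03739, 3.024) = 0.66094 rad
ℓ = θ/κ = 0.66094/0.20300 = 3.25593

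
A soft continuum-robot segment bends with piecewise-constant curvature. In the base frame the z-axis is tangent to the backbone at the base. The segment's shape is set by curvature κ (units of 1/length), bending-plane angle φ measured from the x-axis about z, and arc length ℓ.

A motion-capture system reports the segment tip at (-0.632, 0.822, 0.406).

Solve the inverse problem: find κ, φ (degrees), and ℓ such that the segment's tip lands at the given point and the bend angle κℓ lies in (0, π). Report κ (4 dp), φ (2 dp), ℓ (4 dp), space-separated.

1.6725 127.56 1.4321

ρ = √(x²+y²) = √(-0.632² + 0.822²) = 1.03687
φ = atan2(y, x) mod 360° = atan2(0.822, -0.632) = 127.5551°
|p|² = ρ² + z² = 1.03687² + 0.406² = 1.23994
κ = 2ρ / |p|² = 2×1.03687 / 1.23994 = 1.67245
θ = 2·atan2(ρ, z) = 2·atan2(1.03687, 0.406) = 2.39517 rad
ℓ = θ/κ = 2.39517/1.67245 = 1.43213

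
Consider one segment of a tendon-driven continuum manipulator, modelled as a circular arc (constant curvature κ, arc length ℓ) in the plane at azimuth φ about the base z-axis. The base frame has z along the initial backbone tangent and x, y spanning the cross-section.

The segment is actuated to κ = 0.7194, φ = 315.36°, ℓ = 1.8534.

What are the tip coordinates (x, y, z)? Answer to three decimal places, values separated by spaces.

θ = κ·ℓ = 0.7194 × 1.8534 = 1.33334 rad
ρ = (1 − cos θ)/κ = (1 − 0.23524)/0.7194 = 1.06306
z = sin θ / κ = 0.97194/0.7194 = 1.35104
x = ρ cos φ = 1.06306 × cos(315.36°) = 0.75640
y = ρ sin φ = 1.06306 × sin(315.36°) = -0.74696

0.756 -0.747 1.351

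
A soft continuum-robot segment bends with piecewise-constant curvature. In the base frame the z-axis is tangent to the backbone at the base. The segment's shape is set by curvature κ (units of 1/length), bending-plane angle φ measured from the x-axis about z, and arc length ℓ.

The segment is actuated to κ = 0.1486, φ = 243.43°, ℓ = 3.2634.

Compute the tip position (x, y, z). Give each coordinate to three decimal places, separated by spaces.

θ = κ·ℓ = 0.1486 × 3.2634 = 0.48494 rad
ρ = (1 − cos θ)/κ = (1 − 0.88470)/0.1486 = 0.77589
z = sin θ / κ = 0.46616/0.1486 = 3.13699
x = ρ cos φ = 0.77589 × cos(243.43°) = -0.34705
y = ρ sin φ = 0.77589 × sin(243.43°) = -0.69395

-0.347 -0.694 3.137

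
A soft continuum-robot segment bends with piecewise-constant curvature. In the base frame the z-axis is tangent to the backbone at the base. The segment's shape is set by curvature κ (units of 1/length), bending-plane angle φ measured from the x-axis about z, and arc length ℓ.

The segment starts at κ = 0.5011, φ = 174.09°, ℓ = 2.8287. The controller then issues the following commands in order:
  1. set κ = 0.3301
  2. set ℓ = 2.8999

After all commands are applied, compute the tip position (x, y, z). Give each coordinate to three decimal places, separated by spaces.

initial: κ=0.5011, φ=174.09°, ℓ=2.8287
cmd 1: set κ=0.3301 → (κ,φ,ℓ)=(0.3301,174.09°,2.8287) → tip=(-1.2209,0.1264,2.4352)
cmd 2: set ℓ=2.8999 → (κ,φ,ℓ)=(0.3301,174.09°,2.8999) → tip=(-1.2783,0.1323,2.4769)

-1.278 0.132 2.477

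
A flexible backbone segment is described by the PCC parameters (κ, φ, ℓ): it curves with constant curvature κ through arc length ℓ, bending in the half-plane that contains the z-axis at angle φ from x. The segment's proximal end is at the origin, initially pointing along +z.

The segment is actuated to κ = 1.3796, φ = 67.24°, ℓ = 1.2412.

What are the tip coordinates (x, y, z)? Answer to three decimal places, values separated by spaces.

0.320 0.763 0.718

θ = κ·ℓ = 1.3796 × 1.2412 = 1.71236 rad
ρ = (1 − cos θ)/κ = (1 − -0.14109)/1.3796 = 0.82712
z = sin θ / κ = 0.99000/1.3796 = 0.71760
x = ρ cos φ = 0.82712 × cos(67.24°) = 0.31999
y = ρ sin φ = 0.82712 × sin(67.24°) = 0.76271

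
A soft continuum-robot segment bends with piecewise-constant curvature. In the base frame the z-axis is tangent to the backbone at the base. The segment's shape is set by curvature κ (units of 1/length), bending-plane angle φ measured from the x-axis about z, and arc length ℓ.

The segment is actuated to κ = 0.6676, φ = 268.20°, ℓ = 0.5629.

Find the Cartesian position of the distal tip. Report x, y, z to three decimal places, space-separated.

-0.003 -0.104 0.550

θ = κ·ℓ = 0.6676 × 0.5629 = 0.37579 rad
ρ = (1 − cos θ)/κ = (1 − 0.93022)/0.6676 = 0.10453
z = sin θ / κ = 0.36701/0.6676 = 0.54974
x = ρ cos φ = 0.10453 × cos(268.20°) = -0.00328
y = ρ sin φ = 0.10453 × sin(268.20°) = -0.10448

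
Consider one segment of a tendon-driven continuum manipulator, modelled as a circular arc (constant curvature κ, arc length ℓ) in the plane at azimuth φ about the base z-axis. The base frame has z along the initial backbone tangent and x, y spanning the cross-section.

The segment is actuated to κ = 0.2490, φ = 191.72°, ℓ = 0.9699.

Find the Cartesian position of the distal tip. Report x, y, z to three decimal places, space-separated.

θ = κ·ℓ = 0.2490 × 0.9699 = 0.24151 rad
ρ = (1 − cos θ)/κ = (1 − 0.97098)/0.2490 = 0.11655
z = sin θ / κ = 0.23916/0.2490 = 0.96050
x = ρ cos φ = 0.11655 × cos(191.72°) = -0.11412
y = ρ sin φ = 0.11655 × sin(191.72°) = -0.02367

-0.114 -0.024 0.960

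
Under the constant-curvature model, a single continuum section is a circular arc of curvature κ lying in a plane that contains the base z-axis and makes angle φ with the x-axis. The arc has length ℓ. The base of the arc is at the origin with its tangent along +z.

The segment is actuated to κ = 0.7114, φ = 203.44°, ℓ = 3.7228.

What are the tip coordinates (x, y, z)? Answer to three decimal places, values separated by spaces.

-2.426 -1.052 0.666

θ = κ·ℓ = 0.7114 × 3.7228 = 2.64840 rad
ρ = (1 − cos θ)/κ = (1 − -0.88083)/0.7114 = 2.64384
z = sin θ / κ = 0.47344/0.7114 = 0.66551
x = ρ cos φ = 2.64384 × cos(203.44°) = -2.42566
y = ρ sin φ = 2.64384 × sin(203.44°) = -1.05169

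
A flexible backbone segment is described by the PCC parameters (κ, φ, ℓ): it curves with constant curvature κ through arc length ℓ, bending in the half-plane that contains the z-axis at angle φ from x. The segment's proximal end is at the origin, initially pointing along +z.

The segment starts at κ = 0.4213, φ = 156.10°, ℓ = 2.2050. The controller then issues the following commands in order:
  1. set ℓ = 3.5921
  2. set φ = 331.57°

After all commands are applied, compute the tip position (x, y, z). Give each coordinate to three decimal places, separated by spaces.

1.968 -1.065 2.370

initial: κ=0.4213, φ=156.10°, ℓ=2.2050
cmd 1: set ℓ=3.5921 → (κ,φ,ℓ)=(0.4213,156.10°,3.5921) → tip=(-2.0455,0.9064,2.3697)
cmd 2: set φ=331.57° → (κ,φ,ℓ)=(0.4213,331.57°,3.5921) → tip=(1.9675,-1.0652,2.3697)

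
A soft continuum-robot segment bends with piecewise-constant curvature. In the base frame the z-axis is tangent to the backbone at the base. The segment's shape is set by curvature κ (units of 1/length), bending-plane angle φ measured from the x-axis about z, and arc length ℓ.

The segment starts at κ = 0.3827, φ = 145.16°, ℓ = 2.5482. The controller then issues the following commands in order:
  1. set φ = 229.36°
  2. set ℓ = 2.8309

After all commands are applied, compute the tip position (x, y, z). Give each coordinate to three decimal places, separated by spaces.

-0.905 -1.054 2.309

initial: κ=0.3827, φ=145.16°, ℓ=2.5482
cmd 1: set φ=229.36° → (κ,φ,ℓ)=(0.3827,229.36°,2.5482) → tip=(-0.7471,-0.8704,2.1631)
cmd 2: set ℓ=2.8309 → (κ,φ,ℓ)=(0.3827,229.36°,2.8309) → tip=(-0.9048,-1.0542,2.3087)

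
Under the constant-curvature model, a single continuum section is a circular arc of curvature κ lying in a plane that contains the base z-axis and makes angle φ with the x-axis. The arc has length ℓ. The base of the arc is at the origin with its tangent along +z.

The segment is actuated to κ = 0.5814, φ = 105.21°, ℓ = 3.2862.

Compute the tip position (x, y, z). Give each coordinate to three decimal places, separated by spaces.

-0.602 2.213 1.622

θ = κ·ℓ = 0.5814 × 3.2862 = 1.91060 rad
ρ = (1 − cos θ)/κ = (1 − -0.33330)/0.5814 = 2.29326
z = sin θ / κ = 0.94282/0.5814 = 1.62164
x = ρ cos φ = 2.29326 × cos(105.21°) = -0.60165
y = ρ sin φ = 2.29326 × sin(105.21°) = 2.21292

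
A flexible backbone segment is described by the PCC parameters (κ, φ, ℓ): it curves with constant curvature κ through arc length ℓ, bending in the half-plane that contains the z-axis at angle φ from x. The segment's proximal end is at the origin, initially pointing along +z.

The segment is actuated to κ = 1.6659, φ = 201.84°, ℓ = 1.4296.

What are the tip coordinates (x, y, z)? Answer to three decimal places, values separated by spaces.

-0.961 -0.385 0.414

θ = κ·ℓ = 1.6659 × 1.4296 = 2.38157 rad
ρ = (1 − cos θ)/κ = (1 − -0.72482)/1.6659 = 1.03537
z = sin θ / κ = 0.68894/1.6659 = 0.41355
x = ρ cos φ = 1.03537 × cos(201.84°) = -0.96106
y = ρ sin φ = 1.03537 × sin(201.84°) = -0.38517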